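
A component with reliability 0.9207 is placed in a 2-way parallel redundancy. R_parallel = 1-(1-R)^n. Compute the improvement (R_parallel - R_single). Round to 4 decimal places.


R_single = 0.9207, n = 2
1 - R_single = 0.0793
(1 - R_single)^n = 0.0793^2 = 0.0063
R_parallel = 1 - 0.0063 = 0.9937
Improvement = 0.9937 - 0.9207
Improvement = 0.073

0.073


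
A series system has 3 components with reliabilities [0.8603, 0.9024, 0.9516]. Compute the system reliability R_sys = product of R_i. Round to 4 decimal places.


Components: [0.8603, 0.9024, 0.9516]
After component 1 (R=0.8603): product = 0.8603
After component 2 (R=0.9024): product = 0.7763
After component 3 (R=0.9516): product = 0.7388
R_sys = 0.7388

0.7388


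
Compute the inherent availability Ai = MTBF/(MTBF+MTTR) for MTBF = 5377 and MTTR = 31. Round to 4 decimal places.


MTBF = 5377
MTTR = 31
MTBF + MTTR = 5408
Ai = 5377 / 5408
Ai = 0.9943

0.9943


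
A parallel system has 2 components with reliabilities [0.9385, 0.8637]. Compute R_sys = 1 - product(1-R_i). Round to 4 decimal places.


Components: [0.9385, 0.8637]
(1 - 0.9385) = 0.0615, running product = 0.0615
(1 - 0.8637) = 0.1363, running product = 0.0084
Product of (1-R_i) = 0.0084
R_sys = 1 - 0.0084 = 0.9916

0.9916


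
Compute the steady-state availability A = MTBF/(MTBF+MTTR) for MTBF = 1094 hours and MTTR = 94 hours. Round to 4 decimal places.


MTBF = 1094
MTTR = 94
MTBF + MTTR = 1188
A = 1094 / 1188
A = 0.9209

0.9209


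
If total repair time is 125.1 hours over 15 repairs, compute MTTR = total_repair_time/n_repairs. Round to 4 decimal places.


total_repair_time = 125.1
n_repairs = 15
MTTR = 125.1 / 15
MTTR = 8.34

8.34


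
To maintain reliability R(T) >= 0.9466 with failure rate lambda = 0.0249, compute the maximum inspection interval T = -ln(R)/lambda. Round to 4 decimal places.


R_target = 0.9466
lambda = 0.0249
-ln(0.9466) = 0.0549
T = 0.0549 / 0.0249
T = 2.204

2.204


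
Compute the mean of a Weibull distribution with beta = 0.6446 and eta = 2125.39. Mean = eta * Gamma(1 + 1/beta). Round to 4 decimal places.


beta = 0.6446, eta = 2125.39
1/beta = 1.5513
1 + 1/beta = 2.5513
Gamma(2.5513) = 1.3791
Mean = 2125.39 * 1.3791
Mean = 2931.1249

2931.1249


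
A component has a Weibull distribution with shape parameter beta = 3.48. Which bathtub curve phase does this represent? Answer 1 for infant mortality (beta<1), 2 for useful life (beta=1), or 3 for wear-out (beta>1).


beta = 3.48
Compare beta to 1:
beta < 1 => infant mortality (phase 1)
beta = 1 => useful life (phase 2)
beta > 1 => wear-out (phase 3)
Since beta = 3.48, this is wear-out (increasing failure rate)
Phase = 3

3


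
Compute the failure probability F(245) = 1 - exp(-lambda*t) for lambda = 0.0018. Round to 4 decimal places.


lambda = 0.0018, t = 245
lambda * t = 0.441
exp(-0.441) = 0.6434
F(t) = 1 - 0.6434
F(t) = 0.3566

0.3566


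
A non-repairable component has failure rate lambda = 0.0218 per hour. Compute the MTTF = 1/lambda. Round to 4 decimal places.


lambda = 0.0218
MTTF = 1 / 0.0218
MTTF = 45.8716

45.8716


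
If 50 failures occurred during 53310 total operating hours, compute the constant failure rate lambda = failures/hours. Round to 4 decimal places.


failures = 50
total_hours = 53310
lambda = 50 / 53310
lambda = 0.0009

0.0009


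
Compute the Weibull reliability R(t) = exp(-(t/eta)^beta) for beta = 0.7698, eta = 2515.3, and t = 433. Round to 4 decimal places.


beta = 0.7698, eta = 2515.3, t = 433
t/eta = 433 / 2515.3 = 0.1721
(t/eta)^beta = 0.1721^0.7698 = 0.2581
R(t) = exp(-0.2581)
R(t) = 0.7725

0.7725


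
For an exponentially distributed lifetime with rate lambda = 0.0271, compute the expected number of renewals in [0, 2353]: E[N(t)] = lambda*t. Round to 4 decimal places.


lambda = 0.0271
t = 2353
E[N(t)] = lambda * t
E[N(t)] = 0.0271 * 2353
E[N(t)] = 63.7663

63.7663


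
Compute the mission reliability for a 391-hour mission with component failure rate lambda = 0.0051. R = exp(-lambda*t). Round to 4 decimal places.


lambda = 0.0051
mission_time = 391
lambda * t = 0.0051 * 391 = 1.9941
R = exp(-1.9941)
R = 0.1361

0.1361


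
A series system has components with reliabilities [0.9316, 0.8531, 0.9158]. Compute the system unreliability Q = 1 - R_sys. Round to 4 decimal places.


Components: [0.9316, 0.8531, 0.9158]
After component 1: product = 0.9316
After component 2: product = 0.7947
After component 3: product = 0.7278
R_sys = 0.7278
Q = 1 - 0.7278 = 0.2722

0.2722


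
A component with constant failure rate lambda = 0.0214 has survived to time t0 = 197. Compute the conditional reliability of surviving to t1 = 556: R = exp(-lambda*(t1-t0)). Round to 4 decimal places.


lambda = 0.0214
t0 = 197, t1 = 556
t1 - t0 = 359
lambda * (t1-t0) = 0.0214 * 359 = 7.6826
R = exp(-7.6826)
R = 0.0005

0.0005


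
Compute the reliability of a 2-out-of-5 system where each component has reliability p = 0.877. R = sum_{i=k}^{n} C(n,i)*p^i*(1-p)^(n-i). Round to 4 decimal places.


k = 2, n = 5, p = 0.877
i=2: C(5,2)=10 * 0.877^2 * 0.123^3 = 0.0143
i=3: C(5,3)=10 * 0.877^3 * 0.123^2 = 0.102
i=4: C(5,4)=5 * 0.877^4 * 0.123^1 = 0.3638
i=5: C(5,5)=1 * 0.877^5 * 0.123^0 = 0.5188
R = sum of terms = 0.999

0.999


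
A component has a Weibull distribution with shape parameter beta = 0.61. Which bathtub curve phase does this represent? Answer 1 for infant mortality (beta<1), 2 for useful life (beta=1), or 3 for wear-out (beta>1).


beta = 0.61
Compare beta to 1:
beta < 1 => infant mortality (phase 1)
beta = 1 => useful life (phase 2)
beta > 1 => wear-out (phase 3)
Since beta = 0.61, this is infant mortality (decreasing failure rate)
Phase = 1

1


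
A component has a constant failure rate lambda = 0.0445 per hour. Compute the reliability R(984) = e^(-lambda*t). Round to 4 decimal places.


lambda = 0.0445
t = 984
lambda * t = 43.788
R(t) = e^(-43.788)
R(t) = 0.0

0.0


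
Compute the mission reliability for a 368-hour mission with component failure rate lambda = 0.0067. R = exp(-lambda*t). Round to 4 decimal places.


lambda = 0.0067
mission_time = 368
lambda * t = 0.0067 * 368 = 2.4656
R = exp(-2.4656)
R = 0.085

0.085


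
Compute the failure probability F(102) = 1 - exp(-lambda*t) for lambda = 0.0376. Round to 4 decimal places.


lambda = 0.0376, t = 102
lambda * t = 3.8352
exp(-3.8352) = 0.0216
F(t) = 1 - 0.0216
F(t) = 0.9784

0.9784


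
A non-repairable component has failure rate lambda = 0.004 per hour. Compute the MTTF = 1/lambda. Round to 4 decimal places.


lambda = 0.004
MTTF = 1 / 0.004
MTTF = 250.0

250.0


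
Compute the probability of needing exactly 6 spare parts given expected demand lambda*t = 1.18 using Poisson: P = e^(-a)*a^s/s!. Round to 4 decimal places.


a = 1.18, s = 6
e^(-a) = e^(-1.18) = 0.3073
a^s = 1.18^6 = 2.6996
s! = 720
P = 0.3073 * 2.6996 / 720
P = 0.0012

0.0012


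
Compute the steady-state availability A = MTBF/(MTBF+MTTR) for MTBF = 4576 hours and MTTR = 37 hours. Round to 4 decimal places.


MTBF = 4576
MTTR = 37
MTBF + MTTR = 4613
A = 4576 / 4613
A = 0.992

0.992


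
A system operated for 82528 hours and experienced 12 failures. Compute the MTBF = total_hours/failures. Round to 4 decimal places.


total_hours = 82528
failures = 12
MTBF = 82528 / 12
MTBF = 6877.3333

6877.3333


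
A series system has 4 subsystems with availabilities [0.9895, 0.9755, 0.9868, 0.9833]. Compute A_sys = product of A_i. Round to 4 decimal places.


Subsystems: [0.9895, 0.9755, 0.9868, 0.9833]
After subsystem 1 (A=0.9895): product = 0.9895
After subsystem 2 (A=0.9755): product = 0.9653
After subsystem 3 (A=0.9868): product = 0.9525
After subsystem 4 (A=0.9833): product = 0.9366
A_sys = 0.9366

0.9366


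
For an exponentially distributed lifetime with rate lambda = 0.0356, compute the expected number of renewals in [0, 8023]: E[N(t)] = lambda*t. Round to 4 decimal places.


lambda = 0.0356
t = 8023
E[N(t)] = lambda * t
E[N(t)] = 0.0356 * 8023
E[N(t)] = 285.6188

285.6188


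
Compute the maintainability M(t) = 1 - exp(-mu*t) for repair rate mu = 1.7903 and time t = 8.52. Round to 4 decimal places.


mu = 1.7903, t = 8.52
mu * t = 1.7903 * 8.52 = 15.2534
exp(-15.2534) = 0.0
M(t) = 1 - 0.0
M(t) = 1.0

1.0


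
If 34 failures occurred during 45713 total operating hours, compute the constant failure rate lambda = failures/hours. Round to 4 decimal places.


failures = 34
total_hours = 45713
lambda = 34 / 45713
lambda = 0.0007

0.0007


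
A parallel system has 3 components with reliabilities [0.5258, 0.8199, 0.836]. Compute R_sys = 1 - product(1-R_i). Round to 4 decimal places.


Components: [0.5258, 0.8199, 0.836]
(1 - 0.5258) = 0.4742, running product = 0.4742
(1 - 0.8199) = 0.1801, running product = 0.0854
(1 - 0.836) = 0.164, running product = 0.014
Product of (1-R_i) = 0.014
R_sys = 1 - 0.014 = 0.986

0.986


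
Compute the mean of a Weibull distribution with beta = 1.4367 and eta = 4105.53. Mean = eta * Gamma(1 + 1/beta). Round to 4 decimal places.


beta = 1.4367, eta = 4105.53
1/beta = 0.696
1 + 1/beta = 1.696
Gamma(1.696) = 0.9079
Mean = 4105.53 * 0.9079
Mean = 3727.3869

3727.3869


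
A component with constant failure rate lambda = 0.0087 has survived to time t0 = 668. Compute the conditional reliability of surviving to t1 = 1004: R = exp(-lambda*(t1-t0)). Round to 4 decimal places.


lambda = 0.0087
t0 = 668, t1 = 1004
t1 - t0 = 336
lambda * (t1-t0) = 0.0087 * 336 = 2.9232
R = exp(-2.9232)
R = 0.0538

0.0538


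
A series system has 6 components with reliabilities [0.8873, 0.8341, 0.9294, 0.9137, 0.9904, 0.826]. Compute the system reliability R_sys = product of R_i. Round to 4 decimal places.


Components: [0.8873, 0.8341, 0.9294, 0.9137, 0.9904, 0.826]
After component 1 (R=0.8873): product = 0.8873
After component 2 (R=0.8341): product = 0.7401
After component 3 (R=0.9294): product = 0.6878
After component 4 (R=0.9137): product = 0.6285
After component 5 (R=0.9904): product = 0.6225
After component 6 (R=0.826): product = 0.5141
R_sys = 0.5141

0.5141


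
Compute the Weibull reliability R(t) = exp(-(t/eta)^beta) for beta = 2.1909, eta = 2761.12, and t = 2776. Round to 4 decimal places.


beta = 2.1909, eta = 2761.12, t = 2776
t/eta = 2776 / 2761.12 = 1.0054
(t/eta)^beta = 1.0054^2.1909 = 1.0118
R(t) = exp(-1.0118)
R(t) = 0.3635

0.3635


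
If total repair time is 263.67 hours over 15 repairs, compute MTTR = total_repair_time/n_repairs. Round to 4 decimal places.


total_repair_time = 263.67
n_repairs = 15
MTTR = 263.67 / 15
MTTR = 17.578

17.578


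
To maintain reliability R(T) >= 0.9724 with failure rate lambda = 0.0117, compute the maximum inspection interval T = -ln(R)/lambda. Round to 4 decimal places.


R_target = 0.9724
lambda = 0.0117
-ln(0.9724) = 0.028
T = 0.028 / 0.0117
T = 2.3921

2.3921


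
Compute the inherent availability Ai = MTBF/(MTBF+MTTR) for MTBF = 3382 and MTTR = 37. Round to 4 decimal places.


MTBF = 3382
MTTR = 37
MTBF + MTTR = 3419
Ai = 3382 / 3419
Ai = 0.9892

0.9892


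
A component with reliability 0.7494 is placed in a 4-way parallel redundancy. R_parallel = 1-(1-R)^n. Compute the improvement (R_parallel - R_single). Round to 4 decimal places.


R_single = 0.7494, n = 4
1 - R_single = 0.2506
(1 - R_single)^n = 0.2506^4 = 0.0039
R_parallel = 1 - 0.0039 = 0.9961
Improvement = 0.9961 - 0.7494
Improvement = 0.2467

0.2467


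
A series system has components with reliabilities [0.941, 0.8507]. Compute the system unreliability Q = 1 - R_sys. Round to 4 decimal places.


Components: [0.941, 0.8507]
After component 1: product = 0.941
After component 2: product = 0.8005
R_sys = 0.8005
Q = 1 - 0.8005 = 0.1995

0.1995


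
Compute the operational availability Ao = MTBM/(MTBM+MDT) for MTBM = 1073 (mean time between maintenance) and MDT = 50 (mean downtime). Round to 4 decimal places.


MTBM = 1073
MDT = 50
MTBM + MDT = 1123
Ao = 1073 / 1123
Ao = 0.9555

0.9555


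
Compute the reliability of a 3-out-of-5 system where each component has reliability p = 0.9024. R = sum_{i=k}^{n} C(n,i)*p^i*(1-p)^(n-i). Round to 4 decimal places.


k = 3, n = 5, p = 0.9024
i=3: C(5,3)=10 * 0.9024^3 * 0.0976^2 = 0.07
i=4: C(5,4)=5 * 0.9024^4 * 0.0976^1 = 0.3236
i=5: C(5,5)=1 * 0.9024^5 * 0.0976^0 = 0.5984
R = sum of terms = 0.992

0.992


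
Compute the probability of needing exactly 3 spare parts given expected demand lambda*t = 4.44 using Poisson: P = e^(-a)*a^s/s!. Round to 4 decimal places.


a = 4.44, s = 3
e^(-a) = e^(-4.44) = 0.0118
a^s = 4.44^3 = 87.5284
s! = 6
P = 0.0118 * 87.5284 / 6
P = 0.1721

0.1721


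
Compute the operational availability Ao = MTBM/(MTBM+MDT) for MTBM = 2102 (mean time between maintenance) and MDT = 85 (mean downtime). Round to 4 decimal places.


MTBM = 2102
MDT = 85
MTBM + MDT = 2187
Ao = 2102 / 2187
Ao = 0.9611

0.9611


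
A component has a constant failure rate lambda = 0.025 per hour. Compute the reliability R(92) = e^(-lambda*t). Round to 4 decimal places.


lambda = 0.025
t = 92
lambda * t = 2.3
R(t) = e^(-2.3)
R(t) = 0.1003

0.1003


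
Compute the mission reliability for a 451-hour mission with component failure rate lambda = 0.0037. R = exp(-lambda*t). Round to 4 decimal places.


lambda = 0.0037
mission_time = 451
lambda * t = 0.0037 * 451 = 1.6687
R = exp(-1.6687)
R = 0.1885

0.1885


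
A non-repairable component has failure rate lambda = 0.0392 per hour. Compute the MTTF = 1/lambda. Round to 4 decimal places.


lambda = 0.0392
MTTF = 1 / 0.0392
MTTF = 25.5102

25.5102


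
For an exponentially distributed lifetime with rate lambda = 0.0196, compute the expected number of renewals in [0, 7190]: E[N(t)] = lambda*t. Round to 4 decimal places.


lambda = 0.0196
t = 7190
E[N(t)] = lambda * t
E[N(t)] = 0.0196 * 7190
E[N(t)] = 140.924

140.924


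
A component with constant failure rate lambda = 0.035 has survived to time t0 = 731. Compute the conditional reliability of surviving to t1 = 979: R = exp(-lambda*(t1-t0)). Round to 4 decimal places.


lambda = 0.035
t0 = 731, t1 = 979
t1 - t0 = 248
lambda * (t1-t0) = 0.035 * 248 = 8.68
R = exp(-8.68)
R = 0.0002

0.0002


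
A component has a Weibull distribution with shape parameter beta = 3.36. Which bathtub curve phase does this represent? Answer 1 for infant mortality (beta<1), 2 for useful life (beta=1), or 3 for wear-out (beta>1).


beta = 3.36
Compare beta to 1:
beta < 1 => infant mortality (phase 1)
beta = 1 => useful life (phase 2)
beta > 1 => wear-out (phase 3)
Since beta = 3.36, this is wear-out (increasing failure rate)
Phase = 3

3


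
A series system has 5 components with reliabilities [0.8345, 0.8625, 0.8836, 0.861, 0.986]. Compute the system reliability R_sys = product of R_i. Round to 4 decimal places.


Components: [0.8345, 0.8625, 0.8836, 0.861, 0.986]
After component 1 (R=0.8345): product = 0.8345
After component 2 (R=0.8625): product = 0.7198
After component 3 (R=0.8836): product = 0.636
After component 4 (R=0.861): product = 0.5476
After component 5 (R=0.986): product = 0.5399
R_sys = 0.5399

0.5399


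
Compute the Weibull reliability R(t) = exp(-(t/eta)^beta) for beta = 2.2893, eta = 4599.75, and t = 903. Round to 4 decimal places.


beta = 2.2893, eta = 4599.75, t = 903
t/eta = 903 / 4599.75 = 0.1963
(t/eta)^beta = 0.1963^2.2893 = 0.0241
R(t) = exp(-0.0241)
R(t) = 0.9762

0.9762


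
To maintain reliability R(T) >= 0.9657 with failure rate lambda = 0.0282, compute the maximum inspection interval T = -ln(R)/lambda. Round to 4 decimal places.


R_target = 0.9657
lambda = 0.0282
-ln(0.9657) = 0.0349
T = 0.0349 / 0.0282
T = 1.2377

1.2377


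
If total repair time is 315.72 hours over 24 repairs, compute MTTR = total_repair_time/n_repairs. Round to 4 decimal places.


total_repair_time = 315.72
n_repairs = 24
MTTR = 315.72 / 24
MTTR = 13.155

13.155


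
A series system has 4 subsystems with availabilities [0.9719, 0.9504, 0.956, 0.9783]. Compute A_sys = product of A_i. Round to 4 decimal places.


Subsystems: [0.9719, 0.9504, 0.956, 0.9783]
After subsystem 1 (A=0.9719): product = 0.9719
After subsystem 2 (A=0.9504): product = 0.9237
After subsystem 3 (A=0.956): product = 0.8831
After subsystem 4 (A=0.9783): product = 0.8639
A_sys = 0.8639

0.8639


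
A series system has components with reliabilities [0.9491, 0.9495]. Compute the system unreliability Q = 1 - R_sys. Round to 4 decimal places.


Components: [0.9491, 0.9495]
After component 1: product = 0.9491
After component 2: product = 0.9012
R_sys = 0.9012
Q = 1 - 0.9012 = 0.0988

0.0988


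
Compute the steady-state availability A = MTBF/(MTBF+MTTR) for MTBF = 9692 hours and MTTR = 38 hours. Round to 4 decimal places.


MTBF = 9692
MTTR = 38
MTBF + MTTR = 9730
A = 9692 / 9730
A = 0.9961

0.9961


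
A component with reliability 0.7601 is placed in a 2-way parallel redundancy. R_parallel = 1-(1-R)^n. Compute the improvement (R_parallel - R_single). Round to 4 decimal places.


R_single = 0.7601, n = 2
1 - R_single = 0.2399
(1 - R_single)^n = 0.2399^2 = 0.0576
R_parallel = 1 - 0.0576 = 0.9424
Improvement = 0.9424 - 0.7601
Improvement = 0.1823

0.1823


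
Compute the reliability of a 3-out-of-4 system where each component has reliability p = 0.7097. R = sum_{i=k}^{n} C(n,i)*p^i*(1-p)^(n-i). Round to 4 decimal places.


k = 3, n = 4, p = 0.7097
i=3: C(4,3)=4 * 0.7097^3 * 0.2903^1 = 0.4151
i=4: C(4,4)=1 * 0.7097^4 * 0.2903^0 = 0.2537
R = sum of terms = 0.6688

0.6688


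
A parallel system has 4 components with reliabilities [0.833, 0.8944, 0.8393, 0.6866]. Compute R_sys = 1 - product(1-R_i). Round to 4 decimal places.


Components: [0.833, 0.8944, 0.8393, 0.6866]
(1 - 0.833) = 0.167, running product = 0.167
(1 - 0.8944) = 0.1056, running product = 0.0176
(1 - 0.8393) = 0.1607, running product = 0.0028
(1 - 0.6866) = 0.3134, running product = 0.0009
Product of (1-R_i) = 0.0009
R_sys = 1 - 0.0009 = 0.9991

0.9991


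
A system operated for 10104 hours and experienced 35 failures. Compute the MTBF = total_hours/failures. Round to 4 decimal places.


total_hours = 10104
failures = 35
MTBF = 10104 / 35
MTBF = 288.6857

288.6857


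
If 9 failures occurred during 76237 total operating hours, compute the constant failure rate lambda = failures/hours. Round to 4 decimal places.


failures = 9
total_hours = 76237
lambda = 9 / 76237
lambda = 0.0001

0.0001


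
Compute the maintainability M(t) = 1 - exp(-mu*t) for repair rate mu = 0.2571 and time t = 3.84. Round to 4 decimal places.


mu = 0.2571, t = 3.84
mu * t = 0.2571 * 3.84 = 0.9873
exp(-0.9873) = 0.3726
M(t) = 1 - 0.3726
M(t) = 0.6274

0.6274


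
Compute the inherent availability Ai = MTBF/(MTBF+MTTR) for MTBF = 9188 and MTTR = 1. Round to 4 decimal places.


MTBF = 9188
MTTR = 1
MTBF + MTTR = 9189
Ai = 9188 / 9189
Ai = 0.9999

0.9999


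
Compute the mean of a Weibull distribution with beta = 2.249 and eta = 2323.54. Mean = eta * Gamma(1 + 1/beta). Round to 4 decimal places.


beta = 2.249, eta = 2323.54
1/beta = 0.4446
1 + 1/beta = 1.4446
Gamma(1.4446) = 0.8857
Mean = 2323.54 * 0.8857
Mean = 2058.0234

2058.0234


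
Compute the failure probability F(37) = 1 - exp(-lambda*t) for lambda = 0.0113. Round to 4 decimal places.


lambda = 0.0113, t = 37
lambda * t = 0.4181
exp(-0.4181) = 0.6583
F(t) = 1 - 0.6583
F(t) = 0.3417

0.3417


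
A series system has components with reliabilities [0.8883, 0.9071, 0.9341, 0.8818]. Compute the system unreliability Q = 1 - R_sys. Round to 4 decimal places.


Components: [0.8883, 0.9071, 0.9341, 0.8818]
After component 1: product = 0.8883
After component 2: product = 0.8058
After component 3: product = 0.7527
After component 4: product = 0.6637
R_sys = 0.6637
Q = 1 - 0.6637 = 0.3363

0.3363


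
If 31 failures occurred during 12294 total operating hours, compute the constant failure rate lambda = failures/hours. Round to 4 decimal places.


failures = 31
total_hours = 12294
lambda = 31 / 12294
lambda = 0.0025

0.0025


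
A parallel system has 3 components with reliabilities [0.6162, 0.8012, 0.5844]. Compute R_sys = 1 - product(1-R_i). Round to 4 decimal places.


Components: [0.6162, 0.8012, 0.5844]
(1 - 0.6162) = 0.3838, running product = 0.3838
(1 - 0.8012) = 0.1988, running product = 0.0763
(1 - 0.5844) = 0.4156, running product = 0.0317
Product of (1-R_i) = 0.0317
R_sys = 1 - 0.0317 = 0.9683

0.9683


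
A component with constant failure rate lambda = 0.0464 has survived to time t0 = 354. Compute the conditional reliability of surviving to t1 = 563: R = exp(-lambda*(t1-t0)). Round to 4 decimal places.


lambda = 0.0464
t0 = 354, t1 = 563
t1 - t0 = 209
lambda * (t1-t0) = 0.0464 * 209 = 9.6976
R = exp(-9.6976)
R = 0.0001

0.0001


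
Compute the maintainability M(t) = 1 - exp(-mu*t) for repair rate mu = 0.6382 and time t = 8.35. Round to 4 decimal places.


mu = 0.6382, t = 8.35
mu * t = 0.6382 * 8.35 = 5.329
exp(-5.329) = 0.0048
M(t) = 1 - 0.0048
M(t) = 0.9952

0.9952


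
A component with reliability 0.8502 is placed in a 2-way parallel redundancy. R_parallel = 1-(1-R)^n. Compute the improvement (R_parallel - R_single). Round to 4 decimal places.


R_single = 0.8502, n = 2
1 - R_single = 0.1498
(1 - R_single)^n = 0.1498^2 = 0.0224
R_parallel = 1 - 0.0224 = 0.9776
Improvement = 0.9776 - 0.8502
Improvement = 0.1274

0.1274


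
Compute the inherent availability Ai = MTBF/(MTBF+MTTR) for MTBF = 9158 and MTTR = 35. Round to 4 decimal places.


MTBF = 9158
MTTR = 35
MTBF + MTTR = 9193
Ai = 9158 / 9193
Ai = 0.9962

0.9962


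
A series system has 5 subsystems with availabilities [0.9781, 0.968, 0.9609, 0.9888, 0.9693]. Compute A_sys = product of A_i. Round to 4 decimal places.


Subsystems: [0.9781, 0.968, 0.9609, 0.9888, 0.9693]
After subsystem 1 (A=0.9781): product = 0.9781
After subsystem 2 (A=0.968): product = 0.9468
After subsystem 3 (A=0.9609): product = 0.9098
After subsystem 4 (A=0.9888): product = 0.8996
After subsystem 5 (A=0.9693): product = 0.872
A_sys = 0.872

0.872


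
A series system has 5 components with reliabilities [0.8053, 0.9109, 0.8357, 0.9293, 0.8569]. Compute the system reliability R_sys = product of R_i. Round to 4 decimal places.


Components: [0.8053, 0.9109, 0.8357, 0.9293, 0.8569]
After component 1 (R=0.8053): product = 0.8053
After component 2 (R=0.9109): product = 0.7335
After component 3 (R=0.8357): product = 0.613
After component 4 (R=0.9293): product = 0.5697
After component 5 (R=0.8569): product = 0.4882
R_sys = 0.4882

0.4882


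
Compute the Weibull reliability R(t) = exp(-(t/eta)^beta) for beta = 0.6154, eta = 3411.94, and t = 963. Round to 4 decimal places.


beta = 0.6154, eta = 3411.94, t = 963
t/eta = 963 / 3411.94 = 0.2822
(t/eta)^beta = 0.2822^0.6154 = 0.4591
R(t) = exp(-0.4591)
R(t) = 0.6318

0.6318


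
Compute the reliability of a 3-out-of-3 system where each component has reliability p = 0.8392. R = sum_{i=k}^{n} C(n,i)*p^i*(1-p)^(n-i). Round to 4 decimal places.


k = 3, n = 3, p = 0.8392
i=3: C(3,3)=1 * 0.8392^3 * 0.1608^0 = 0.591
R = sum of terms = 0.591

0.591


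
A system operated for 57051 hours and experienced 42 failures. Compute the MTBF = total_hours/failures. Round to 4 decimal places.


total_hours = 57051
failures = 42
MTBF = 57051 / 42
MTBF = 1358.3571

1358.3571


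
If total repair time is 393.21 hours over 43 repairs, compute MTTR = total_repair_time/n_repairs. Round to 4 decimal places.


total_repair_time = 393.21
n_repairs = 43
MTTR = 393.21 / 43
MTTR = 9.1444

9.1444


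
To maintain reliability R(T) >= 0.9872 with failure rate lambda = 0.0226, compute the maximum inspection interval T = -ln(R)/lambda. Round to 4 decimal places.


R_target = 0.9872
lambda = 0.0226
-ln(0.9872) = 0.0129
T = 0.0129 / 0.0226
T = 0.57

0.57


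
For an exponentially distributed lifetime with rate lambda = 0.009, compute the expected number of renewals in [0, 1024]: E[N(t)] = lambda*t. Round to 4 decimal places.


lambda = 0.009
t = 1024
E[N(t)] = lambda * t
E[N(t)] = 0.009 * 1024
E[N(t)] = 9.216

9.216


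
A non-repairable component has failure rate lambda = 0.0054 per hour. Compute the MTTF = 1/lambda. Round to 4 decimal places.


lambda = 0.0054
MTTF = 1 / 0.0054
MTTF = 185.1852

185.1852


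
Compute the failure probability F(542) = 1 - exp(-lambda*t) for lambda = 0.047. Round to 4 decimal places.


lambda = 0.047, t = 542
lambda * t = 25.474
exp(-25.474) = 0.0
F(t) = 1 - 0.0
F(t) = 1.0

1.0


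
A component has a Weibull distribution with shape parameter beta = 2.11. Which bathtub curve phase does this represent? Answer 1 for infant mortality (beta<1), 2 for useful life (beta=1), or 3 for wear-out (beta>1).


beta = 2.11
Compare beta to 1:
beta < 1 => infant mortality (phase 1)
beta = 1 => useful life (phase 2)
beta > 1 => wear-out (phase 3)
Since beta = 2.11, this is wear-out (increasing failure rate)
Phase = 3

3


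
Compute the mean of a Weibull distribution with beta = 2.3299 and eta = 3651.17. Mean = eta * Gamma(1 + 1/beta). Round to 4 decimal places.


beta = 2.3299, eta = 3651.17
1/beta = 0.4292
1 + 1/beta = 1.4292
Gamma(1.4292) = 0.8861
Mean = 3651.17 * 0.8861
Mean = 3235.15

3235.15


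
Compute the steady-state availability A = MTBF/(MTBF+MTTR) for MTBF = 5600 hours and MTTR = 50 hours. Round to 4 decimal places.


MTBF = 5600
MTTR = 50
MTBF + MTTR = 5650
A = 5600 / 5650
A = 0.9912

0.9912


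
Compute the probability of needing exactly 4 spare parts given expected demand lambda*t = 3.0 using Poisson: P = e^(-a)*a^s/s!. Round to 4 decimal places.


a = 3.0, s = 4
e^(-a) = e^(-3.0) = 0.0498
a^s = 3.0^4 = 81.0
s! = 24
P = 0.0498 * 81.0 / 24
P = 0.168

0.168


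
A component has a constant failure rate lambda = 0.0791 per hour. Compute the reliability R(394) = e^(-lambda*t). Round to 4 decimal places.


lambda = 0.0791
t = 394
lambda * t = 31.1654
R(t) = e^(-31.1654)
R(t) = 0.0

0.0


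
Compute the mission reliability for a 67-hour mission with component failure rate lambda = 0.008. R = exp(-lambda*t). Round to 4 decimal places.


lambda = 0.008
mission_time = 67
lambda * t = 0.008 * 67 = 0.536
R = exp(-0.536)
R = 0.5851

0.5851


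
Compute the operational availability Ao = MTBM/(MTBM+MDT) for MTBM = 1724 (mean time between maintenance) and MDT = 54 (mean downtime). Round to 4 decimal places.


MTBM = 1724
MDT = 54
MTBM + MDT = 1778
Ao = 1724 / 1778
Ao = 0.9696

0.9696


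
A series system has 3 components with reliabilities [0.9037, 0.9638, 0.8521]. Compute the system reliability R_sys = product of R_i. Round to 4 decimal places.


Components: [0.9037, 0.9638, 0.8521]
After component 1 (R=0.9037): product = 0.9037
After component 2 (R=0.9638): product = 0.871
After component 3 (R=0.8521): product = 0.7422
R_sys = 0.7422

0.7422


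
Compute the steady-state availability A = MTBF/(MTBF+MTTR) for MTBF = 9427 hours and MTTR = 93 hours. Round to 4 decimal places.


MTBF = 9427
MTTR = 93
MTBF + MTTR = 9520
A = 9427 / 9520
A = 0.9902

0.9902


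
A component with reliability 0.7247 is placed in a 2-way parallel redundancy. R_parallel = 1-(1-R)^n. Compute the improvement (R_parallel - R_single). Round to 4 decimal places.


R_single = 0.7247, n = 2
1 - R_single = 0.2753
(1 - R_single)^n = 0.2753^2 = 0.0758
R_parallel = 1 - 0.0758 = 0.9242
Improvement = 0.9242 - 0.7247
Improvement = 0.1995

0.1995


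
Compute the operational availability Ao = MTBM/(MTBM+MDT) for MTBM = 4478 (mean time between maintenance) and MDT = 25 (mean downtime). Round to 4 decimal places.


MTBM = 4478
MDT = 25
MTBM + MDT = 4503
Ao = 4478 / 4503
Ao = 0.9944

0.9944


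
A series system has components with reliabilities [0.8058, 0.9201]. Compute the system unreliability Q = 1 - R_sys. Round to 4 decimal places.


Components: [0.8058, 0.9201]
After component 1: product = 0.8058
After component 2: product = 0.7414
R_sys = 0.7414
Q = 1 - 0.7414 = 0.2586

0.2586


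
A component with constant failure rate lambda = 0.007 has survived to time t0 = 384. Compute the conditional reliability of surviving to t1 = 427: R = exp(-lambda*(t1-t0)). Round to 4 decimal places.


lambda = 0.007
t0 = 384, t1 = 427
t1 - t0 = 43
lambda * (t1-t0) = 0.007 * 43 = 0.301
R = exp(-0.301)
R = 0.7401

0.7401


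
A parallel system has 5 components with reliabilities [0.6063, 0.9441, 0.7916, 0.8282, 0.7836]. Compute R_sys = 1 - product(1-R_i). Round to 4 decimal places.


Components: [0.6063, 0.9441, 0.7916, 0.8282, 0.7836]
(1 - 0.6063) = 0.3937, running product = 0.3937
(1 - 0.9441) = 0.0559, running product = 0.022
(1 - 0.7916) = 0.2084, running product = 0.0046
(1 - 0.8282) = 0.1718, running product = 0.0008
(1 - 0.7836) = 0.2164, running product = 0.0002
Product of (1-R_i) = 0.0002
R_sys = 1 - 0.0002 = 0.9998

0.9998


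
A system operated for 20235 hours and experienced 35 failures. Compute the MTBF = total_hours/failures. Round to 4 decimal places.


total_hours = 20235
failures = 35
MTBF = 20235 / 35
MTBF = 578.1429

578.1429


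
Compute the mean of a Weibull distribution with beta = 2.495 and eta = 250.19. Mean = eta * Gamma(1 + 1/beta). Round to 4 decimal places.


beta = 2.495, eta = 250.19
1/beta = 0.4008
1 + 1/beta = 1.4008
Gamma(1.4008) = 0.8872
Mean = 250.19 * 0.8872
Mean = 221.9737

221.9737


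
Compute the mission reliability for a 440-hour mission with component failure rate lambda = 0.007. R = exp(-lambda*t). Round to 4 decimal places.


lambda = 0.007
mission_time = 440
lambda * t = 0.007 * 440 = 3.08
R = exp(-3.08)
R = 0.046

0.046


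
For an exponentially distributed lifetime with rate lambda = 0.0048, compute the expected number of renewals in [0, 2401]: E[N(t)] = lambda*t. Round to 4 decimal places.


lambda = 0.0048
t = 2401
E[N(t)] = lambda * t
E[N(t)] = 0.0048 * 2401
E[N(t)] = 11.5248

11.5248


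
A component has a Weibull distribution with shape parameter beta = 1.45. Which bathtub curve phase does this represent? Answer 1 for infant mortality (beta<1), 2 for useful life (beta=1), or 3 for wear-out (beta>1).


beta = 1.45
Compare beta to 1:
beta < 1 => infant mortality (phase 1)
beta = 1 => useful life (phase 2)
beta > 1 => wear-out (phase 3)
Since beta = 1.45, this is wear-out (increasing failure rate)
Phase = 3

3


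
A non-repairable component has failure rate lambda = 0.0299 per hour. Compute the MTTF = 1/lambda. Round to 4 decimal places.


lambda = 0.0299
MTTF = 1 / 0.0299
MTTF = 33.4448

33.4448


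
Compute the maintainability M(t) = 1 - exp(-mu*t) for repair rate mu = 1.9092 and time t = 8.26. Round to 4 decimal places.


mu = 1.9092, t = 8.26
mu * t = 1.9092 * 8.26 = 15.77
exp(-15.77) = 0.0
M(t) = 1 - 0.0
M(t) = 1.0

1.0


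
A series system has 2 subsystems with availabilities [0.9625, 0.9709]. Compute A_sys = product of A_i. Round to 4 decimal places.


Subsystems: [0.9625, 0.9709]
After subsystem 1 (A=0.9625): product = 0.9625
After subsystem 2 (A=0.9709): product = 0.9345
A_sys = 0.9345

0.9345


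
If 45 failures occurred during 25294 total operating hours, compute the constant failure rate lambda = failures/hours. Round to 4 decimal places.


failures = 45
total_hours = 25294
lambda = 45 / 25294
lambda = 0.0018

0.0018


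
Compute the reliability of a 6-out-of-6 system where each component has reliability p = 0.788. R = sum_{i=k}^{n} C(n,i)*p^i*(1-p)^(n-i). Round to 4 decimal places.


k = 6, n = 6, p = 0.788
i=6: C(6,6)=1 * 0.788^6 * 0.212^0 = 0.2394
R = sum of terms = 0.2394

0.2394


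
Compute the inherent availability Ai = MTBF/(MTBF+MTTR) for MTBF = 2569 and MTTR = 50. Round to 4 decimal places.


MTBF = 2569
MTTR = 50
MTBF + MTTR = 2619
Ai = 2569 / 2619
Ai = 0.9809

0.9809


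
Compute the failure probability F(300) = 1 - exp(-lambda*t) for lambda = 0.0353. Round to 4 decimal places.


lambda = 0.0353, t = 300
lambda * t = 10.59
exp(-10.59) = 0.0
F(t) = 1 - 0.0
F(t) = 1.0

1.0


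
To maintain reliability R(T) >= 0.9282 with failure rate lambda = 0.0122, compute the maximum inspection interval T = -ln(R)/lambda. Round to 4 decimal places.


R_target = 0.9282
lambda = 0.0122
-ln(0.9282) = 0.0745
T = 0.0745 / 0.0122
T = 6.1072

6.1072


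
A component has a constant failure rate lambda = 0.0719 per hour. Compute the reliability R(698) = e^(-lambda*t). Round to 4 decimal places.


lambda = 0.0719
t = 698
lambda * t = 50.1862
R(t) = e^(-50.1862)
R(t) = 0.0

0.0


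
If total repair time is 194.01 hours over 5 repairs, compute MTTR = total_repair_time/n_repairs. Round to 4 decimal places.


total_repair_time = 194.01
n_repairs = 5
MTTR = 194.01 / 5
MTTR = 38.802

38.802


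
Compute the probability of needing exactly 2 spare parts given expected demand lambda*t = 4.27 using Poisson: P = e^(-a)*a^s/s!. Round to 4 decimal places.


a = 4.27, s = 2
e^(-a) = e^(-4.27) = 0.014
a^s = 4.27^2 = 18.2329
s! = 2
P = 0.014 * 18.2329 / 2
P = 0.1275

0.1275


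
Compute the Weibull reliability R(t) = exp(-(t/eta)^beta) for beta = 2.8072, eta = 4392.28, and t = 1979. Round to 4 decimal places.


beta = 2.8072, eta = 4392.28, t = 1979
t/eta = 1979 / 4392.28 = 0.4506
(t/eta)^beta = 0.4506^2.8072 = 0.1067
R(t) = exp(-0.1067)
R(t) = 0.8988

0.8988


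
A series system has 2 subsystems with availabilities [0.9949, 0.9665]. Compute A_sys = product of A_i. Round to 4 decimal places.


Subsystems: [0.9949, 0.9665]
After subsystem 1 (A=0.9949): product = 0.9949
After subsystem 2 (A=0.9665): product = 0.9616
A_sys = 0.9616

0.9616


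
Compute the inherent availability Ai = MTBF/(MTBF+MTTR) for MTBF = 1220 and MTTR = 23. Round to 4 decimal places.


MTBF = 1220
MTTR = 23
MTBF + MTTR = 1243
Ai = 1220 / 1243
Ai = 0.9815

0.9815


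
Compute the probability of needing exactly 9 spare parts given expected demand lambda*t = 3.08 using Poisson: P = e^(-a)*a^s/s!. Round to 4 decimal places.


a = 3.08, s = 9
e^(-a) = e^(-3.08) = 0.046
a^s = 3.08^9 = 24943.4458
s! = 362880
P = 0.046 * 24943.4458 / 362880
P = 0.0032

0.0032


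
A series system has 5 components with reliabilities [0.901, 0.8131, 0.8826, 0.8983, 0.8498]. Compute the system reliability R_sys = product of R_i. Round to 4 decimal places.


Components: [0.901, 0.8131, 0.8826, 0.8983, 0.8498]
After component 1 (R=0.901): product = 0.901
After component 2 (R=0.8131): product = 0.7326
After component 3 (R=0.8826): product = 0.6466
After component 4 (R=0.8983): product = 0.5808
After component 5 (R=0.8498): product = 0.4936
R_sys = 0.4936

0.4936


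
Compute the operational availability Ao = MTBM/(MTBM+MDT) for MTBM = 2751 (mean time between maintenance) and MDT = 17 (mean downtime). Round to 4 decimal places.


MTBM = 2751
MDT = 17
MTBM + MDT = 2768
Ao = 2751 / 2768
Ao = 0.9939

0.9939


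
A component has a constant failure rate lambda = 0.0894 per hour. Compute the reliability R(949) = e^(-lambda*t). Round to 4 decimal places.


lambda = 0.0894
t = 949
lambda * t = 84.8406
R(t) = e^(-84.8406)
R(t) = 0.0

0.0


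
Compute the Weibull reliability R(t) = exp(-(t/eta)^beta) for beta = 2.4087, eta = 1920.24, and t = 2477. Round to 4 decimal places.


beta = 2.4087, eta = 1920.24, t = 2477
t/eta = 2477 / 1920.24 = 1.2899
(t/eta)^beta = 1.2899^2.4087 = 1.8464
R(t) = exp(-1.8464)
R(t) = 0.1578

0.1578


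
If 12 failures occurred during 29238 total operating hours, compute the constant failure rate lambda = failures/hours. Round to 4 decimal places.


failures = 12
total_hours = 29238
lambda = 12 / 29238
lambda = 0.0004

0.0004


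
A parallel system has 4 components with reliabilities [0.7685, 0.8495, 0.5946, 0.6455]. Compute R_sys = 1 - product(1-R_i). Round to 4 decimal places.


Components: [0.7685, 0.8495, 0.5946, 0.6455]
(1 - 0.7685) = 0.2315, running product = 0.2315
(1 - 0.8495) = 0.1505, running product = 0.0348
(1 - 0.5946) = 0.4054, running product = 0.0141
(1 - 0.6455) = 0.3545, running product = 0.005
Product of (1-R_i) = 0.005
R_sys = 1 - 0.005 = 0.995

0.995


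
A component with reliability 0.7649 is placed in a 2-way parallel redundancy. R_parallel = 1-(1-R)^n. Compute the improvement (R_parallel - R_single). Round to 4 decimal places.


R_single = 0.7649, n = 2
1 - R_single = 0.2351
(1 - R_single)^n = 0.2351^2 = 0.0553
R_parallel = 1 - 0.0553 = 0.9447
Improvement = 0.9447 - 0.7649
Improvement = 0.1798

0.1798


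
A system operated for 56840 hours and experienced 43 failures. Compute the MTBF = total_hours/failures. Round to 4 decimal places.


total_hours = 56840
failures = 43
MTBF = 56840 / 43
MTBF = 1321.8605

1321.8605


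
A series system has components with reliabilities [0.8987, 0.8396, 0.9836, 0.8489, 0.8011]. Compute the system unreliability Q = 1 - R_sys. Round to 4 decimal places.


Components: [0.8987, 0.8396, 0.9836, 0.8489, 0.8011]
After component 1: product = 0.8987
After component 2: product = 0.7545
After component 3: product = 0.7422
After component 4: product = 0.63
After component 5: product = 0.5047
R_sys = 0.5047
Q = 1 - 0.5047 = 0.4953

0.4953


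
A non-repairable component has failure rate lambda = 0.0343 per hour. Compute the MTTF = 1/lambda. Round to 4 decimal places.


lambda = 0.0343
MTTF = 1 / 0.0343
MTTF = 29.1545

29.1545


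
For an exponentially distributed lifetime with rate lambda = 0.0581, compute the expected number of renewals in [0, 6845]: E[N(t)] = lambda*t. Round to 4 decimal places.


lambda = 0.0581
t = 6845
E[N(t)] = lambda * t
E[N(t)] = 0.0581 * 6845
E[N(t)] = 397.6945

397.6945


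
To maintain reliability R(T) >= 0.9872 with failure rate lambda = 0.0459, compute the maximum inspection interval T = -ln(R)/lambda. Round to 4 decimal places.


R_target = 0.9872
lambda = 0.0459
-ln(0.9872) = 0.0129
T = 0.0129 / 0.0459
T = 0.2807

0.2807


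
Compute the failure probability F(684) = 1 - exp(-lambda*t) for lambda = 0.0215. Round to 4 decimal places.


lambda = 0.0215, t = 684
lambda * t = 14.706
exp(-14.706) = 0.0
F(t) = 1 - 0.0
F(t) = 1.0

1.0


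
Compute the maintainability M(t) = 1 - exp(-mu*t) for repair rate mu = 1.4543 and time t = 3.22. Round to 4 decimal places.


mu = 1.4543, t = 3.22
mu * t = 1.4543 * 3.22 = 4.6828
exp(-4.6828) = 0.0093
M(t) = 1 - 0.0093
M(t) = 0.9907

0.9907


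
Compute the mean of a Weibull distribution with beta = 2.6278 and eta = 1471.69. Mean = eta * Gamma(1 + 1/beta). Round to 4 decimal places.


beta = 2.6278, eta = 1471.69
1/beta = 0.3805
1 + 1/beta = 1.3805
Gamma(1.3805) = 0.8885
Mean = 1471.69 * 0.8885
Mean = 1307.5928

1307.5928


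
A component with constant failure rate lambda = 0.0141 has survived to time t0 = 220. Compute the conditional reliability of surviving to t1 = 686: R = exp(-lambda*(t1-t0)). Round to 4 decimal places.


lambda = 0.0141
t0 = 220, t1 = 686
t1 - t0 = 466
lambda * (t1-t0) = 0.0141 * 466 = 6.5706
R = exp(-6.5706)
R = 0.0014

0.0014


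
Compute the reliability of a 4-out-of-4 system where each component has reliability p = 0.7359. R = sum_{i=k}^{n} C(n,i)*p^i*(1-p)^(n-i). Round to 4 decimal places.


k = 4, n = 4, p = 0.7359
i=4: C(4,4)=1 * 0.7359^4 * 0.2641^0 = 0.2933
R = sum of terms = 0.2933

0.2933


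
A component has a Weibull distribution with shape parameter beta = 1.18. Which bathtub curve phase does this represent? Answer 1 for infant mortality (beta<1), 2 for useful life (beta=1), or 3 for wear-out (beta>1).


beta = 1.18
Compare beta to 1:
beta < 1 => infant mortality (phase 1)
beta = 1 => useful life (phase 2)
beta > 1 => wear-out (phase 3)
Since beta = 1.18, this is wear-out (increasing failure rate)
Phase = 3

3


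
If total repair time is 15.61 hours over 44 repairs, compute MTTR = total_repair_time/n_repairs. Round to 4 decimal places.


total_repair_time = 15.61
n_repairs = 44
MTTR = 15.61 / 44
MTTR = 0.3548

0.3548
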